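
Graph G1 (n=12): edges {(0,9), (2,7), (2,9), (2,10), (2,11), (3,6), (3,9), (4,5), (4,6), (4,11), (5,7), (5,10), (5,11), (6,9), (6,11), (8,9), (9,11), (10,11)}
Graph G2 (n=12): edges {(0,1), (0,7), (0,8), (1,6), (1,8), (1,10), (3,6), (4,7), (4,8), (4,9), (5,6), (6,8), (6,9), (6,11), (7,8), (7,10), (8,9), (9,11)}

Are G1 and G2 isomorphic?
Yes, isomorphic

The graphs are isomorphic.
One valid mapping φ: V(G1) → V(G2): 0→5, 1→2, 2→1, 3→11, 4→4, 5→7, 6→9, 7→10, 8→3, 9→6, 10→0, 11→8

Verify φ preserves adjacency — for each edge of G1, its image is an edge of G2:
  (0,9) → (φ(0),φ(9)) = (5,6) ∈ E(G2) ✓
  (2,7) → (φ(2),φ(7)) = (1,10) ∈ E(G2) ✓
  (2,9) → (φ(2),φ(9)) = (1,6) ∈ E(G2) ✓
  (2,10) → (φ(2),φ(10)) = (0,1) ∈ E(G2) ✓
  (2,11) → (φ(2),φ(11)) = (1,8) ∈ E(G2) ✓
  (3,6) → (φ(3),φ(6)) = (9,11) ∈ E(G2) ✓
  (3,9) → (φ(3),φ(9)) = (6,11) ∈ E(G2) ✓
  (4,5) → (φ(4),φ(5)) = (4,7) ∈ E(G2) ✓
  (4,6) → (φ(4),φ(6)) = (4,9) ∈ E(G2) ✓
  (4,11) → (φ(4),φ(11)) = (4,8) ∈ E(G2) ✓
  (5,7) → (φ(5),φ(7)) = (7,10) ∈ E(G2) ✓
  (5,10) → (φ(5),φ(10)) = (0,7) ∈ E(G2) ✓
  (5,11) → (φ(5),φ(11)) = (7,8) ∈ E(G2) ✓
  (6,9) → (φ(6),φ(9)) = (6,9) ∈ E(G2) ✓
  (6,11) → (φ(6),φ(11)) = (8,9) ∈ E(G2) ✓
  (8,9) → (φ(8),φ(9)) = (3,6) ∈ E(G2) ✓
  (9,11) → (φ(9),φ(11)) = (6,8) ∈ E(G2) ✓
  (10,11) → (φ(10),φ(11)) = (0,8) ∈ E(G2) ✓
All 18 edges of G1 map to edges of G2, and |E(G1)| = |E(G2)| = 18, so φ is a bijection on edges as well as vertices. Hence G1 ≅ G2.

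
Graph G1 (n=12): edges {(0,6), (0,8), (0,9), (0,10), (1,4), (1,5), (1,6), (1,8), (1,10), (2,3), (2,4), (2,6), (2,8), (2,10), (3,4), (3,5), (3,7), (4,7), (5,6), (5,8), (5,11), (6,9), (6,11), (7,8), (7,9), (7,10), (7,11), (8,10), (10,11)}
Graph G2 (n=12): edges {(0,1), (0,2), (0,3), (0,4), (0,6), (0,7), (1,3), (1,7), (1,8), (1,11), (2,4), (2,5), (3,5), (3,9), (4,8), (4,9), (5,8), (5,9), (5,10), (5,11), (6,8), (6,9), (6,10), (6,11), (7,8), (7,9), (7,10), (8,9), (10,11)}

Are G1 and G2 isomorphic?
Yes, isomorphic

The graphs are isomorphic.
One valid mapping φ: V(G1) → V(G2): 0→4, 1→7, 2→6, 3→11, 4→10, 5→1, 6→0, 7→5, 8→8, 9→2, 10→9, 11→3

Verify φ preserves adjacency — for each edge of G1, its image is an edge of G2:
  (0,6) → (φ(0),φ(6)) = (0,4) ∈ E(G2) ✓
  (0,8) → (φ(0),φ(8)) = (4,8) ∈ E(G2) ✓
  (0,9) → (φ(0),φ(9)) = (2,4) ∈ E(G2) ✓
  (0,10) → (φ(0),φ(10)) = (4,9) ∈ E(G2) ✓
  (1,4) → (φ(1),φ(4)) = (7,10) ∈ E(G2) ✓
  (1,5) → (φ(1),φ(5)) = (1,7) ∈ E(G2) ✓
  (1,6) → (φ(1),φ(6)) = (0,7) ∈ E(G2) ✓
  (1,8) → (φ(1),φ(8)) = (7,8) ∈ E(G2) ✓
  (1,10) → (φ(1),φ(10)) = (7,9) ∈ E(G2) ✓
  (2,3) → (φ(2),φ(3)) = (6,11) ∈ E(G2) ✓
  (2,4) → (φ(2),φ(4)) = (6,10) ∈ E(G2) ✓
  (2,6) → (φ(2),φ(6)) = (0,6) ∈ E(G2) ✓
  (2,8) → (φ(2),φ(8)) = (6,8) ∈ E(G2) ✓
  (2,10) → (φ(2),φ(10)) = (6,9) ∈ E(G2) ✓
  (3,4) → (φ(3),φ(4)) = (10,11) ∈ E(G2) ✓
  (3,5) → (φ(3),φ(5)) = (1,11) ∈ E(G2) ✓
  (3,7) → (φ(3),φ(7)) = (5,11) ∈ E(G2) ✓
  (4,7) → (φ(4),φ(7)) = (5,10) ∈ E(G2) ✓
  (5,6) → (φ(5),φ(6)) = (0,1) ∈ E(G2) ✓
  (5,8) → (φ(5),φ(8)) = (1,8) ∈ E(G2) ✓
  (5,11) → (φ(5),φ(11)) = (1,3) ∈ E(G2) ✓
  (6,9) → (φ(6),φ(9)) = (0,2) ∈ E(G2) ✓
  (6,11) → (φ(6),φ(11)) = (0,3) ∈ E(G2) ✓
  (7,8) → (φ(7),φ(8)) = (5,8) ∈ E(G2) ✓
  (7,9) → (φ(7),φ(9)) = (2,5) ∈ E(G2) ✓
  (7,10) → (φ(7),φ(10)) = (5,9) ∈ E(G2) ✓
  (7,11) → (φ(7),φ(11)) = (3,5) ∈ E(G2) ✓
  (8,10) → (φ(8),φ(10)) = (8,9) ∈ E(G2) ✓
  (10,11) → (φ(10),φ(11)) = (3,9) ∈ E(G2) ✓
All 29 edges of G1 map to edges of G2, and |E(G1)| = |E(G2)| = 29, so φ is a bijection on edges as well as vertices. Hence G1 ≅ G2.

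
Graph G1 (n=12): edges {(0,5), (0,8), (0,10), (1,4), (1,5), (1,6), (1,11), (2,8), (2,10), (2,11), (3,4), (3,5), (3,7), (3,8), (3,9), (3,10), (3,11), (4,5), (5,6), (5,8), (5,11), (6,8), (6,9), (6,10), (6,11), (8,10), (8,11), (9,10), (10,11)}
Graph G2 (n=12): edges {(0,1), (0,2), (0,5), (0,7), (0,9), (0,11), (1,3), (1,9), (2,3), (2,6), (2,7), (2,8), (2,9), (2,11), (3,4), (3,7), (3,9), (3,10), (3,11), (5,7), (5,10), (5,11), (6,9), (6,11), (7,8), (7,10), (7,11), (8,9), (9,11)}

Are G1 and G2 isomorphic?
Yes, isomorphic

The graphs are isomorphic.
One valid mapping φ: V(G1) → V(G2): 0→8, 1→5, 2→6, 3→3, 4→10, 5→7, 6→0, 7→4, 8→2, 9→1, 10→9, 11→11

Verify φ preserves adjacency — for each edge of G1, its image is an edge of G2:
  (0,5) → (φ(0),φ(5)) = (7,8) ∈ E(G2) ✓
  (0,8) → (φ(0),φ(8)) = (2,8) ∈ E(G2) ✓
  (0,10) → (φ(0),φ(10)) = (8,9) ∈ E(G2) ✓
  (1,4) → (φ(1),φ(4)) = (5,10) ∈ E(G2) ✓
  (1,5) → (φ(1),φ(5)) = (5,7) ∈ E(G2) ✓
  (1,6) → (φ(1),φ(6)) = (0,5) ∈ E(G2) ✓
  (1,11) → (φ(1),φ(11)) = (5,11) ∈ E(G2) ✓
  (2,8) → (φ(2),φ(8)) = (2,6) ∈ E(G2) ✓
  (2,10) → (φ(2),φ(10)) = (6,9) ∈ E(G2) ✓
  (2,11) → (φ(2),φ(11)) = (6,11) ∈ E(G2) ✓
  (3,4) → (φ(3),φ(4)) = (3,10) ∈ E(G2) ✓
  (3,5) → (φ(3),φ(5)) = (3,7) ∈ E(G2) ✓
  (3,7) → (φ(3),φ(7)) = (3,4) ∈ E(G2) ✓
  (3,8) → (φ(3),φ(8)) = (2,3) ∈ E(G2) ✓
  (3,9) → (φ(3),φ(9)) = (1,3) ∈ E(G2) ✓
  (3,10) → (φ(3),φ(10)) = (3,9) ∈ E(G2) ✓
  (3,11) → (φ(3),φ(11)) = (3,11) ∈ E(G2) ✓
  (4,5) → (φ(4),φ(5)) = (7,10) ∈ E(G2) ✓
  (5,6) → (φ(5),φ(6)) = (0,7) ∈ E(G2) ✓
  (5,8) → (φ(5),φ(8)) = (2,7) ∈ E(G2) ✓
  (5,11) → (φ(5),φ(11)) = (7,11) ∈ E(G2) ✓
  (6,8) → (φ(6),φ(8)) = (0,2) ∈ E(G2) ✓
  (6,9) → (φ(6),φ(9)) = (0,1) ∈ E(G2) ✓
  (6,10) → (φ(6),φ(10)) = (0,9) ∈ E(G2) ✓
  (6,11) → (φ(6),φ(11)) = (0,11) ∈ E(G2) ✓
  (8,10) → (φ(8),φ(10)) = (2,9) ∈ E(G2) ✓
  (8,11) → (φ(8),φ(11)) = (2,11) ∈ E(G2) ✓
  (9,10) → (φ(9),φ(10)) = (1,9) ∈ E(G2) ✓
  (10,11) → (φ(10),φ(11)) = (9,11) ∈ E(G2) ✓
All 29 edges of G1 map to edges of G2, and |E(G1)| = |E(G2)| = 29, so φ is a bijection on edges as well as vertices. Hence G1 ≅ G2.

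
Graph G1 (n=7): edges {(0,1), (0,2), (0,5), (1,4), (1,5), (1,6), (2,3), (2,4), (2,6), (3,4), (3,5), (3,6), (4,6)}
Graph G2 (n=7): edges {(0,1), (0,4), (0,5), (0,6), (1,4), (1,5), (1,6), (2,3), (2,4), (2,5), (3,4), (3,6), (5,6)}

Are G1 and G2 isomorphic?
Yes, isomorphic

The graphs are isomorphic.
One valid mapping φ: V(G1) → V(G2): 0→3, 1→4, 2→6, 3→5, 4→0, 5→2, 6→1

Verify φ preserves adjacency — for each edge of G1, its image is an edge of G2:
  (0,1) → (φ(0),φ(1)) = (3,4) ∈ E(G2) ✓
  (0,2) → (φ(0),φ(2)) = (3,6) ∈ E(G2) ✓
  (0,5) → (φ(0),φ(5)) = (2,3) ∈ E(G2) ✓
  (1,4) → (φ(1),φ(4)) = (0,4) ∈ E(G2) ✓
  (1,5) → (φ(1),φ(5)) = (2,4) ∈ E(G2) ✓
  (1,6) → (φ(1),φ(6)) = (1,4) ∈ E(G2) ✓
  (2,3) → (φ(2),φ(3)) = (5,6) ∈ E(G2) ✓
  (2,4) → (φ(2),φ(4)) = (0,6) ∈ E(G2) ✓
  (2,6) → (φ(2),φ(6)) = (1,6) ∈ E(G2) ✓
  (3,4) → (φ(3),φ(4)) = (0,5) ∈ E(G2) ✓
  (3,5) → (φ(3),φ(5)) = (2,5) ∈ E(G2) ✓
  (3,6) → (φ(3),φ(6)) = (1,5) ∈ E(G2) ✓
  (4,6) → (φ(4),φ(6)) = (0,1) ∈ E(G2) ✓
All 13 edges of G1 map to edges of G2, and |E(G1)| = |E(G2)| = 13, so φ is a bijection on edges as well as vertices. Hence G1 ≅ G2.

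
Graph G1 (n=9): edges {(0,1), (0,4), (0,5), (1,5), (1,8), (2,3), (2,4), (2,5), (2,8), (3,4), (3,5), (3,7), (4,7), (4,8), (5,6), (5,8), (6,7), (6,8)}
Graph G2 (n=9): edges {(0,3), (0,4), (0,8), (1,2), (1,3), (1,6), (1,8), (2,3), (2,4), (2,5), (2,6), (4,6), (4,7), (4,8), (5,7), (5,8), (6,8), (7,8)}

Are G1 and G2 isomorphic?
Yes, isomorphic

The graphs are isomorphic.
One valid mapping φ: V(G1) → V(G2): 0→5, 1→7, 2→6, 3→1, 4→2, 5→8, 6→0, 7→3, 8→4

Verify φ preserves adjacency — for each edge of G1, its image is an edge of G2:
  (0,1) → (φ(0),φ(1)) = (5,7) ∈ E(G2) ✓
  (0,4) → (φ(0),φ(4)) = (2,5) ∈ E(G2) ✓
  (0,5) → (φ(0),φ(5)) = (5,8) ∈ E(G2) ✓
  (1,5) → (φ(1),φ(5)) = (7,8) ∈ E(G2) ✓
  (1,8) → (φ(1),φ(8)) = (4,7) ∈ E(G2) ✓
  (2,3) → (φ(2),φ(3)) = (1,6) ∈ E(G2) ✓
  (2,4) → (φ(2),φ(4)) = (2,6) ∈ E(G2) ✓
  (2,5) → (φ(2),φ(5)) = (6,8) ∈ E(G2) ✓
  (2,8) → (φ(2),φ(8)) = (4,6) ∈ E(G2) ✓
  (3,4) → (φ(3),φ(4)) = (1,2) ∈ E(G2) ✓
  (3,5) → (φ(3),φ(5)) = (1,8) ∈ E(G2) ✓
  (3,7) → (φ(3),φ(7)) = (1,3) ∈ E(G2) ✓
  (4,7) → (φ(4),φ(7)) = (2,3) ∈ E(G2) ✓
  (4,8) → (φ(4),φ(8)) = (2,4) ∈ E(G2) ✓
  (5,6) → (φ(5),φ(6)) = (0,8) ∈ E(G2) ✓
  (5,8) → (φ(5),φ(8)) = (4,8) ∈ E(G2) ✓
  (6,7) → (φ(6),φ(7)) = (0,3) ∈ E(G2) ✓
  (6,8) → (φ(6),φ(8)) = (0,4) ∈ E(G2) ✓
All 18 edges of G1 map to edges of G2, and |E(G1)| = |E(G2)| = 18, so φ is a bijection on edges as well as vertices. Hence G1 ≅ G2.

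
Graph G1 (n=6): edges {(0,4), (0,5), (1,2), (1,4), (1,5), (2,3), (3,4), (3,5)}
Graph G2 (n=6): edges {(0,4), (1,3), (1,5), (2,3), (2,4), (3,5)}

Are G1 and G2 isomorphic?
No, not isomorphic

The graphs are NOT isomorphic.

Degrees in G1: deg(0)=2, deg(1)=3, deg(2)=2, deg(3)=3, deg(4)=3, deg(5)=3.
Sorted degree sequence of G1: [3, 3, 3, 3, 2, 2].
Degrees in G2: deg(0)=1, deg(1)=2, deg(2)=2, deg(3)=3, deg(4)=2, deg(5)=2.
Sorted degree sequence of G2: [3, 2, 2, 2, 2, 1].
The (sorted) degree sequence is an isomorphism invariant, so since G1 and G2 have different degree sequences they cannot be isomorphic.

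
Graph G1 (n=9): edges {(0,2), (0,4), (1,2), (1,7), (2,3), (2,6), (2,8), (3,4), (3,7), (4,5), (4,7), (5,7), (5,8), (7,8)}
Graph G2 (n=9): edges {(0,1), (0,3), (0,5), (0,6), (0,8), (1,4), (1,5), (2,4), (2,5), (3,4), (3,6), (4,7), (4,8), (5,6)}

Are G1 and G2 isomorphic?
Yes, isomorphic

The graphs are isomorphic.
One valid mapping φ: V(G1) → V(G2): 0→2, 1→8, 2→4, 3→1, 4→5, 5→6, 6→7, 7→0, 8→3

Verify φ preserves adjacency — for each edge of G1, its image is an edge of G2:
  (0,2) → (φ(0),φ(2)) = (2,4) ∈ E(G2) ✓
  (0,4) → (φ(0),φ(4)) = (2,5) ∈ E(G2) ✓
  (1,2) → (φ(1),φ(2)) = (4,8) ∈ E(G2) ✓
  (1,7) → (φ(1),φ(7)) = (0,8) ∈ E(G2) ✓
  (2,3) → (φ(2),φ(3)) = (1,4) ∈ E(G2) ✓
  (2,6) → (φ(2),φ(6)) = (4,7) ∈ E(G2) ✓
  (2,8) → (φ(2),φ(8)) = (3,4) ∈ E(G2) ✓
  (3,4) → (φ(3),φ(4)) = (1,5) ∈ E(G2) ✓
  (3,7) → (φ(3),φ(7)) = (0,1) ∈ E(G2) ✓
  (4,5) → (φ(4),φ(5)) = (5,6) ∈ E(G2) ✓
  (4,7) → (φ(4),φ(7)) = (0,5) ∈ E(G2) ✓
  (5,7) → (φ(5),φ(7)) = (0,6) ∈ E(G2) ✓
  (5,8) → (φ(5),φ(8)) = (3,6) ∈ E(G2) ✓
  (7,8) → (φ(7),φ(8)) = (0,3) ∈ E(G2) ✓
All 14 edges of G1 map to edges of G2, and |E(G1)| = |E(G2)| = 14, so φ is a bijection on edges as well as vertices. Hence G1 ≅ G2.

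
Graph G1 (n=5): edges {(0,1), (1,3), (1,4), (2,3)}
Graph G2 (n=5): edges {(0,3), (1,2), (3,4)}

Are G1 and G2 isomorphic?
No, not isomorphic

The graphs are NOT isomorphic.

Degrees in G1: deg(0)=1, deg(1)=3, deg(2)=1, deg(3)=2, deg(4)=1.
Sorted degree sequence of G1: [3, 2, 1, 1, 1].
Degrees in G2: deg(0)=1, deg(1)=1, deg(2)=1, deg(3)=2, deg(4)=1.
Sorted degree sequence of G2: [2, 1, 1, 1, 1].
The (sorted) degree sequence is an isomorphism invariant, so since G1 and G2 have different degree sequences they cannot be isomorphic.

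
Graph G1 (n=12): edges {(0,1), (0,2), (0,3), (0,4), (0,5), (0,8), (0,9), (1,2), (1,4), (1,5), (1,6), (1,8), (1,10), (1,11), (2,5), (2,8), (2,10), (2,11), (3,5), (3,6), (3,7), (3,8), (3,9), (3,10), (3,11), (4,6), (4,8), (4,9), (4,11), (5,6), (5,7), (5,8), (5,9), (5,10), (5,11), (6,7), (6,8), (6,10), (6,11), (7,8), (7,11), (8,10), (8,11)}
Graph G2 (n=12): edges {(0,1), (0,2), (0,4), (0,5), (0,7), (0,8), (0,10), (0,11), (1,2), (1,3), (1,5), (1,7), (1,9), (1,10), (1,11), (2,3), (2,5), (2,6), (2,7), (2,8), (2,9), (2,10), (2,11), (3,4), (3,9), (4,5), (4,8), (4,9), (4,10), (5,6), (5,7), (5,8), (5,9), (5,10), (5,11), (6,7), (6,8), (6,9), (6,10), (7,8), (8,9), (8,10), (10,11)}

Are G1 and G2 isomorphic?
Yes, isomorphic

The graphs are isomorphic.
One valid mapping φ: V(G1) → V(G2): 0→9, 1→8, 2→6, 3→1, 4→4, 5→2, 6→0, 7→11, 8→5, 9→3, 10→7, 11→10

Verify φ preserves adjacency — for each edge of G1, its image is an edge of G2:
  (0,1) → (φ(0),φ(1)) = (8,9) ∈ E(G2) ✓
  (0,2) → (φ(0),φ(2)) = (6,9) ∈ E(G2) ✓
  (0,3) → (φ(0),φ(3)) = (1,9) ∈ E(G2) ✓
  (0,4) → (φ(0),φ(4)) = (4,9) ∈ E(G2) ✓
  (0,5) → (φ(0),φ(5)) = (2,9) ∈ E(G2) ✓
  (0,8) → (φ(0),φ(8)) = (5,9) ∈ E(G2) ✓
  (0,9) → (φ(0),φ(9)) = (3,9) ∈ E(G2) ✓
  (1,2) → (φ(1),φ(2)) = (6,8) ∈ E(G2) ✓
  (1,4) → (φ(1),φ(4)) = (4,8) ∈ E(G2) ✓
  (1,5) → (φ(1),φ(5)) = (2,8) ∈ E(G2) ✓
  (1,6) → (φ(1),φ(6)) = (0,8) ∈ E(G2) ✓
  (1,8) → (φ(1),φ(8)) = (5,8) ∈ E(G2) ✓
  (1,10) → (φ(1),φ(10)) = (7,8) ∈ E(G2) ✓
  (1,11) → (φ(1),φ(11)) = (8,10) ∈ E(G2) ✓
  (2,5) → (φ(2),φ(5)) = (2,6) ∈ E(G2) ✓
  (2,8) → (φ(2),φ(8)) = (5,6) ∈ E(G2) ✓
  (2,10) → (φ(2),φ(10)) = (6,7) ∈ E(G2) ✓
  (2,11) → (φ(2),φ(11)) = (6,10) ∈ E(G2) ✓
  (3,5) → (φ(3),φ(5)) = (1,2) ∈ E(G2) ✓
  (3,6) → (φ(3),φ(6)) = (0,1) ∈ E(G2) ✓
  (3,7) → (φ(3),φ(7)) = (1,11) ∈ E(G2) ✓
  (3,8) → (φ(3),φ(8)) = (1,5) ∈ E(G2) ✓
  (3,9) → (φ(3),φ(9)) = (1,3) ∈ E(G2) ✓
  (3,10) → (φ(3),φ(10)) = (1,7) ∈ E(G2) ✓
  (3,11) → (φ(3),φ(11)) = (1,10) ∈ E(G2) ✓
  (4,6) → (φ(4),φ(6)) = (0,4) ∈ E(G2) ✓
  (4,8) → (φ(4),φ(8)) = (4,5) ∈ E(G2) ✓
  (4,9) → (φ(4),φ(9)) = (3,4) ∈ E(G2) ✓
  (4,11) → (φ(4),φ(11)) = (4,10) ∈ E(G2) ✓
  (5,6) → (φ(5),φ(6)) = (0,2) ∈ E(G2) ✓
  (5,7) → (φ(5),φ(7)) = (2,11) ∈ E(G2) ✓
  (5,8) → (φ(5),φ(8)) = (2,5) ∈ E(G2) ✓
  (5,9) → (φ(5),φ(9)) = (2,3) ∈ E(G2) ✓
  (5,10) → (φ(5),φ(10)) = (2,7) ∈ E(G2) ✓
  (5,11) → (φ(5),φ(11)) = (2,10) ∈ E(G2) ✓
  (6,7) → (φ(6),φ(7)) = (0,11) ∈ E(G2) ✓
  (6,8) → (φ(6),φ(8)) = (0,5) ∈ E(G2) ✓
  (6,10) → (φ(6),φ(10)) = (0,7) ∈ E(G2) ✓
  (6,11) → (φ(6),φ(11)) = (0,10) ∈ E(G2) ✓
  (7,8) → (φ(7),φ(8)) = (5,11) ∈ E(G2) ✓
  (7,11) → (φ(7),φ(11)) = (10,11) ∈ E(G2) ✓
  (8,10) → (φ(8),φ(10)) = (5,7) ∈ E(G2) ✓
  (8,11) → (φ(8),φ(11)) = (5,10) ∈ E(G2) ✓
All 43 edges of G1 map to edges of G2, and |E(G1)| = |E(G2)| = 43, so φ is a bijection on edges as well as vertices. Hence G1 ≅ G2.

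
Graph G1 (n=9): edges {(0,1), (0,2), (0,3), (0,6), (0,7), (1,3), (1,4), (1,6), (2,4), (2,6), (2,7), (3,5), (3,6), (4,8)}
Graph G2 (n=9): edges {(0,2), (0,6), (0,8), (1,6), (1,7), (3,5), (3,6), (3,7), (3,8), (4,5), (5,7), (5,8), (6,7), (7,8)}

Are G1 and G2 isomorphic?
Yes, isomorphic

The graphs are isomorphic.
One valid mapping φ: V(G1) → V(G2): 0→7, 1→8, 2→6, 3→5, 4→0, 5→4, 6→3, 7→1, 8→2

Verify φ preserves adjacency — for each edge of G1, its image is an edge of G2:
  (0,1) → (φ(0),φ(1)) = (7,8) ∈ E(G2) ✓
  (0,2) → (φ(0),φ(2)) = (6,7) ∈ E(G2) ✓
  (0,3) → (φ(0),φ(3)) = (5,7) ∈ E(G2) ✓
  (0,6) → (φ(0),φ(6)) = (3,7) ∈ E(G2) ✓
  (0,7) → (φ(0),φ(7)) = (1,7) ∈ E(G2) ✓
  (1,3) → (φ(1),φ(3)) = (5,8) ∈ E(G2) ✓
  (1,4) → (φ(1),φ(4)) = (0,8) ∈ E(G2) ✓
  (1,6) → (φ(1),φ(6)) = (3,8) ∈ E(G2) ✓
  (2,4) → (φ(2),φ(4)) = (0,6) ∈ E(G2) ✓
  (2,6) → (φ(2),φ(6)) = (3,6) ∈ E(G2) ✓
  (2,7) → (φ(2),φ(7)) = (1,6) ∈ E(G2) ✓
  (3,5) → (φ(3),φ(5)) = (4,5) ∈ E(G2) ✓
  (3,6) → (φ(3),φ(6)) = (3,5) ∈ E(G2) ✓
  (4,8) → (φ(4),φ(8)) = (0,2) ∈ E(G2) ✓
All 14 edges of G1 map to edges of G2, and |E(G1)| = |E(G2)| = 14, so φ is a bijection on edges as well as vertices. Hence G1 ≅ G2.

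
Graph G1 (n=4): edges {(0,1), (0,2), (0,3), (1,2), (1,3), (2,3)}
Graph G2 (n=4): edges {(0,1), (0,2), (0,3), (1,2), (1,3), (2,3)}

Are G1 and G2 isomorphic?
Yes, isomorphic

The graphs are isomorphic.
One valid mapping φ: V(G1) → V(G2): 0→2, 1→3, 2→0, 3→1

Verify φ preserves adjacency — for each edge of G1, its image is an edge of G2:
  (0,1) → (φ(0),φ(1)) = (2,3) ∈ E(G2) ✓
  (0,2) → (φ(0),φ(2)) = (0,2) ∈ E(G2) ✓
  (0,3) → (φ(0),φ(3)) = (1,2) ∈ E(G2) ✓
  (1,2) → (φ(1),φ(2)) = (0,3) ∈ E(G2) ✓
  (1,3) → (φ(1),φ(3)) = (1,3) ∈ E(G2) ✓
  (2,3) → (φ(2),φ(3)) = (0,1) ∈ E(G2) ✓
All 6 edges of G1 map to edges of G2, and |E(G1)| = |E(G2)| = 6, so φ is a bijection on edges as well as vertices. Hence G1 ≅ G2.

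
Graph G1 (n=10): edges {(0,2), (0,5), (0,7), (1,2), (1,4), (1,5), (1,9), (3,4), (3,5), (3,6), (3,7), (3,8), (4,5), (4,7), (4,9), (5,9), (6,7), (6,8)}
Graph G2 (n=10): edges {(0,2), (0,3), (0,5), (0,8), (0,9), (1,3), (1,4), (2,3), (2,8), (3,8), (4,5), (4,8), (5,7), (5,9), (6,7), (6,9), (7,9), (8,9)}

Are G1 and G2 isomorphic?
Yes, isomorphic

The graphs are isomorphic.
One valid mapping φ: V(G1) → V(G2): 0→4, 1→3, 2→1, 3→9, 4→0, 5→8, 6→7, 7→5, 8→6, 9→2

Verify φ preserves adjacency — for each edge of G1, its image is an edge of G2:
  (0,2) → (φ(0),φ(2)) = (1,4) ∈ E(G2) ✓
  (0,5) → (φ(0),φ(5)) = (4,8) ∈ E(G2) ✓
  (0,7) → (φ(0),φ(7)) = (4,5) ∈ E(G2) ✓
  (1,2) → (φ(1),φ(2)) = (1,3) ∈ E(G2) ✓
  (1,4) → (φ(1),φ(4)) = (0,3) ∈ E(G2) ✓
  (1,5) → (φ(1),φ(5)) = (3,8) ∈ E(G2) ✓
  (1,9) → (φ(1),φ(9)) = (2,3) ∈ E(G2) ✓
  (3,4) → (φ(3),φ(4)) = (0,9) ∈ E(G2) ✓
  (3,5) → (φ(3),φ(5)) = (8,9) ∈ E(G2) ✓
  (3,6) → (φ(3),φ(6)) = (7,9) ∈ E(G2) ✓
  (3,7) → (φ(3),φ(7)) = (5,9) ∈ E(G2) ✓
  (3,8) → (φ(3),φ(8)) = (6,9) ∈ E(G2) ✓
  (4,5) → (φ(4),φ(5)) = (0,8) ∈ E(G2) ✓
  (4,7) → (φ(4),φ(7)) = (0,5) ∈ E(G2) ✓
  (4,9) → (φ(4),φ(9)) = (0,2) ∈ E(G2) ✓
  (5,9) → (φ(5),φ(9)) = (2,8) ∈ E(G2) ✓
  (6,7) → (φ(6),φ(7)) = (5,7) ∈ E(G2) ✓
  (6,8) → (φ(6),φ(8)) = (6,7) ∈ E(G2) ✓
All 18 edges of G1 map to edges of G2, and |E(G1)| = |E(G2)| = 18, so φ is a bijection on edges as well as vertices. Hence G1 ≅ G2.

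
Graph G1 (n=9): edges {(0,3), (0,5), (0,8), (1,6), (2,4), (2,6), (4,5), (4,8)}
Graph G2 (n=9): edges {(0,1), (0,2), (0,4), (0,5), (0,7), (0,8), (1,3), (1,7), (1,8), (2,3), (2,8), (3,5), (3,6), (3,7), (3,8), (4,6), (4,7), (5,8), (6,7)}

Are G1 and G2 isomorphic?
No, not isomorphic

The graphs are NOT isomorphic.

Counting triangles (3-cliques): G1 has 0, G2 has 11.
Triangle count is an isomorphism invariant, so differing triangle counts rule out isomorphism.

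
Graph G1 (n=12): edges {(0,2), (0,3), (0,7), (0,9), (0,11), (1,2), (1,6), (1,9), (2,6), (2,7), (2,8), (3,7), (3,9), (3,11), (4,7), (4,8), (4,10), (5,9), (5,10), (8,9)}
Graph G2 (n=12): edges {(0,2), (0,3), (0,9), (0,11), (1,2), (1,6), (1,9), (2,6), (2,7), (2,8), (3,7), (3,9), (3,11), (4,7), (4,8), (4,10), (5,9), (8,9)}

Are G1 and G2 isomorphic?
No, not isomorphic

The graphs are NOT isomorphic.

Counting edges: G1 has 20 edge(s); G2 has 18 edge(s).
Edge count is an isomorphism invariant (a bijection on vertices induces a bijection on edges), so differing edge counts rule out isomorphism.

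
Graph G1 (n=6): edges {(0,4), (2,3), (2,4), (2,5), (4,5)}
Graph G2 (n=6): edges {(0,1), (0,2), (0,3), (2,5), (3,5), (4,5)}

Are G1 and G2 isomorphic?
No, not isomorphic

The graphs are NOT isomorphic.

Degrees in G1: deg(0)=1, deg(1)=0, deg(2)=3, deg(3)=1, deg(4)=3, deg(5)=2.
Sorted degree sequence of G1: [3, 3, 2, 1, 1, 0].
Degrees in G2: deg(0)=3, deg(1)=1, deg(2)=2, deg(3)=2, deg(4)=1, deg(5)=3.
Sorted degree sequence of G2: [3, 3, 2, 2, 1, 1].
The (sorted) degree sequence is an isomorphism invariant, so since G1 and G2 have different degree sequences they cannot be isomorphic.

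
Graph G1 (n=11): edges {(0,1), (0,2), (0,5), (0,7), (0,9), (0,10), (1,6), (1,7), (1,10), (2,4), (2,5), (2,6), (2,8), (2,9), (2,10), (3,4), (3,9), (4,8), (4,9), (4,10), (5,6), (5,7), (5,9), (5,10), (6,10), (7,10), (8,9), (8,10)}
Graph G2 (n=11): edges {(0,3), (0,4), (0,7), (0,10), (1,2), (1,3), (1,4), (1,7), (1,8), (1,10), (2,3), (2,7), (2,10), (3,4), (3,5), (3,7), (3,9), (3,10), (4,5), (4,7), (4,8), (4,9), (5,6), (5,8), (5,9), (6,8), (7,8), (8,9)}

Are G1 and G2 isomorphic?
Yes, isomorphic

The graphs are isomorphic.
One valid mapping φ: V(G1) → V(G2): 0→1, 1→10, 2→4, 3→6, 4→5, 5→7, 6→0, 7→2, 8→9, 9→8, 10→3

Verify φ preserves adjacency — for each edge of G1, its image is an edge of G2:
  (0,1) → (φ(0),φ(1)) = (1,10) ∈ E(G2) ✓
  (0,2) → (φ(0),φ(2)) = (1,4) ∈ E(G2) ✓
  (0,5) → (φ(0),φ(5)) = (1,7) ∈ E(G2) ✓
  (0,7) → (φ(0),φ(7)) = (1,2) ∈ E(G2) ✓
  (0,9) → (φ(0),φ(9)) = (1,8) ∈ E(G2) ✓
  (0,10) → (φ(0),φ(10)) = (1,3) ∈ E(G2) ✓
  (1,6) → (φ(1),φ(6)) = (0,10) ∈ E(G2) ✓
  (1,7) → (φ(1),φ(7)) = (2,10) ∈ E(G2) ✓
  (1,10) → (φ(1),φ(10)) = (3,10) ∈ E(G2) ✓
  (2,4) → (φ(2),φ(4)) = (4,5) ∈ E(G2) ✓
  (2,5) → (φ(2),φ(5)) = (4,7) ∈ E(G2) ✓
  (2,6) → (φ(2),φ(6)) = (0,4) ∈ E(G2) ✓
  (2,8) → (φ(2),φ(8)) = (4,9) ∈ E(G2) ✓
  (2,9) → (φ(2),φ(9)) = (4,8) ∈ E(G2) ✓
  (2,10) → (φ(2),φ(10)) = (3,4) ∈ E(G2) ✓
  (3,4) → (φ(3),φ(4)) = (5,6) ∈ E(G2) ✓
  (3,9) → (φ(3),φ(9)) = (6,8) ∈ E(G2) ✓
  (4,8) → (φ(4),φ(8)) = (5,9) ∈ E(G2) ✓
  (4,9) → (φ(4),φ(9)) = (5,8) ∈ E(G2) ✓
  (4,10) → (φ(4),φ(10)) = (3,5) ∈ E(G2) ✓
  (5,6) → (φ(5),φ(6)) = (0,7) ∈ E(G2) ✓
  (5,7) → (φ(5),φ(7)) = (2,7) ∈ E(G2) ✓
  (5,9) → (φ(5),φ(9)) = (7,8) ∈ E(G2) ✓
  (5,10) → (φ(5),φ(10)) = (3,7) ∈ E(G2) ✓
  (6,10) → (φ(6),φ(10)) = (0,3) ∈ E(G2) ✓
  (7,10) → (φ(7),φ(10)) = (2,3) ∈ E(G2) ✓
  (8,9) → (φ(8),φ(9)) = (8,9) ∈ E(G2) ✓
  (8,10) → (φ(8),φ(10)) = (3,9) ∈ E(G2) ✓
All 28 edges of G1 map to edges of G2, and |E(G1)| = |E(G2)| = 28, so φ is a bijection on edges as well as vertices. Hence G1 ≅ G2.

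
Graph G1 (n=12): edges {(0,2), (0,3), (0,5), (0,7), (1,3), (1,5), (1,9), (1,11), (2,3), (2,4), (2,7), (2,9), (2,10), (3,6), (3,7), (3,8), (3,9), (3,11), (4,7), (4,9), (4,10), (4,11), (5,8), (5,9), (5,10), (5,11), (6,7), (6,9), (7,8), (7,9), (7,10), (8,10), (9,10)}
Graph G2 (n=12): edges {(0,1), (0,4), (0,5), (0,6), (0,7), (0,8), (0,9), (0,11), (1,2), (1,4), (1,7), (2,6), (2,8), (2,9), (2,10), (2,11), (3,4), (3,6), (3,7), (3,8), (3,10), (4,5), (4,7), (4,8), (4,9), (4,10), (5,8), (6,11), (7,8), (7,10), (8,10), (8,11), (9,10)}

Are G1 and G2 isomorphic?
Yes, isomorphic

The graphs are isomorphic.
One valid mapping φ: V(G1) → V(G2): 0→1, 1→11, 2→7, 3→0, 4→3, 5→2, 6→5, 7→4, 8→9, 9→8, 10→10, 11→6

Verify φ preserves adjacency — for each edge of G1, its image is an edge of G2:
  (0,2) → (φ(0),φ(2)) = (1,7) ∈ E(G2) ✓
  (0,3) → (φ(0),φ(3)) = (0,1) ∈ E(G2) ✓
  (0,5) → (φ(0),φ(5)) = (1,2) ∈ E(G2) ✓
  (0,7) → (φ(0),φ(7)) = (1,4) ∈ E(G2) ✓
  (1,3) → (φ(1),φ(3)) = (0,11) ∈ E(G2) ✓
  (1,5) → (φ(1),φ(5)) = (2,11) ∈ E(G2) ✓
  (1,9) → (φ(1),φ(9)) = (8,11) ∈ E(G2) ✓
  (1,11) → (φ(1),φ(11)) = (6,11) ∈ E(G2) ✓
  (2,3) → (φ(2),φ(3)) = (0,7) ∈ E(G2) ✓
  (2,4) → (φ(2),φ(4)) = (3,7) ∈ E(G2) ✓
  (2,7) → (φ(2),φ(7)) = (4,7) ∈ E(G2) ✓
  (2,9) → (φ(2),φ(9)) = (7,8) ∈ E(G2) ✓
  (2,10) → (φ(2),φ(10)) = (7,10) ∈ E(G2) ✓
  (3,6) → (φ(3),φ(6)) = (0,5) ∈ E(G2) ✓
  (3,7) → (φ(3),φ(7)) = (0,4) ∈ E(G2) ✓
  (3,8) → (φ(3),φ(8)) = (0,9) ∈ E(G2) ✓
  (3,9) → (φ(3),φ(9)) = (0,8) ∈ E(G2) ✓
  (3,11) → (φ(3),φ(11)) = (0,6) ∈ E(G2) ✓
  (4,7) → (φ(4),φ(7)) = (3,4) ∈ E(G2) ✓
  (4,9) → (φ(4),φ(9)) = (3,8) ∈ E(G2) ✓
  (4,10) → (φ(4),φ(10)) = (3,10) ∈ E(G2) ✓
  (4,11) → (φ(4),φ(11)) = (3,6) ∈ E(G2) ✓
  (5,8) → (φ(5),φ(8)) = (2,9) ∈ E(G2) ✓
  (5,9) → (φ(5),φ(9)) = (2,8) ∈ E(G2) ✓
  (5,10) → (φ(5),φ(10)) = (2,10) ∈ E(G2) ✓
  (5,11) → (φ(5),φ(11)) = (2,6) ∈ E(G2) ✓
  (6,7) → (φ(6),φ(7)) = (4,5) ∈ E(G2) ✓
  (6,9) → (φ(6),φ(9)) = (5,8) ∈ E(G2) ✓
  (7,8) → (φ(7),φ(8)) = (4,9) ∈ E(G2) ✓
  (7,9) → (φ(7),φ(9)) = (4,8) ∈ E(G2) ✓
  (7,10) → (φ(7),φ(10)) = (4,10) ∈ E(G2) ✓
  (8,10) → (φ(8),φ(10)) = (9,10) ∈ E(G2) ✓
  (9,10) → (φ(9),φ(10)) = (8,10) ∈ E(G2) ✓
All 33 edges of G1 map to edges of G2, and |E(G1)| = |E(G2)| = 33, so φ is a bijection on edges as well as vertices. Hence G1 ≅ G2.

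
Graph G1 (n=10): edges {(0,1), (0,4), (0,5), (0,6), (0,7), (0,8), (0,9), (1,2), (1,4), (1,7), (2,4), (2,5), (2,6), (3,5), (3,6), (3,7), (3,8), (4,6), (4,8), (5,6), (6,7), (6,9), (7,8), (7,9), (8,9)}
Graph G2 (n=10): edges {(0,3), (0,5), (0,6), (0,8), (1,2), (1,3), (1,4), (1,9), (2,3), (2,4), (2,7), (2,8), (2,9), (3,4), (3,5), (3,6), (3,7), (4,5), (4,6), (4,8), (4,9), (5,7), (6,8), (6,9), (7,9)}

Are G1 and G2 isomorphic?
Yes, isomorphic

The graphs are isomorphic.
One valid mapping φ: V(G1) → V(G2): 0→4, 1→8, 2→0, 3→7, 4→6, 5→5, 6→3, 7→2, 8→9, 9→1

Verify φ preserves adjacency — for each edge of G1, its image is an edge of G2:
  (0,1) → (φ(0),φ(1)) = (4,8) ∈ E(G2) ✓
  (0,4) → (φ(0),φ(4)) = (4,6) ∈ E(G2) ✓
  (0,5) → (φ(0),φ(5)) = (4,5) ∈ E(G2) ✓
  (0,6) → (φ(0),φ(6)) = (3,4) ∈ E(G2) ✓
  (0,7) → (φ(0),φ(7)) = (2,4) ∈ E(G2) ✓
  (0,8) → (φ(0),φ(8)) = (4,9) ∈ E(G2) ✓
  (0,9) → (φ(0),φ(9)) = (1,4) ∈ E(G2) ✓
  (1,2) → (φ(1),φ(2)) = (0,8) ∈ E(G2) ✓
  (1,4) → (φ(1),φ(4)) = (6,8) ∈ E(G2) ✓
  (1,7) → (φ(1),φ(7)) = (2,8) ∈ E(G2) ✓
  (2,4) → (φ(2),φ(4)) = (0,6) ∈ E(G2) ✓
  (2,5) → (φ(2),φ(5)) = (0,5) ∈ E(G2) ✓
  (2,6) → (φ(2),φ(6)) = (0,3) ∈ E(G2) ✓
  (3,5) → (φ(3),φ(5)) = (5,7) ∈ E(G2) ✓
  (3,6) → (φ(3),φ(6)) = (3,7) ∈ E(G2) ✓
  (3,7) → (φ(3),φ(7)) = (2,7) ∈ E(G2) ✓
  (3,8) → (φ(3),φ(8)) = (7,9) ∈ E(G2) ✓
  (4,6) → (φ(4),φ(6)) = (3,6) ∈ E(G2) ✓
  (4,8) → (φ(4),φ(8)) = (6,9) ∈ E(G2) ✓
  (5,6) → (φ(5),φ(6)) = (3,5) ∈ E(G2) ✓
  (6,7) → (φ(6),φ(7)) = (2,3) ∈ E(G2) ✓
  (6,9) → (φ(6),φ(9)) = (1,3) ∈ E(G2) ✓
  (7,8) → (φ(7),φ(8)) = (2,9) ∈ E(G2) ✓
  (7,9) → (φ(7),φ(9)) = (1,2) ∈ E(G2) ✓
  (8,9) → (φ(8),φ(9)) = (1,9) ∈ E(G2) ✓
All 25 edges of G1 map to edges of G2, and |E(G1)| = |E(G2)| = 25, so φ is a bijection on edges as well as vertices. Hence G1 ≅ G2.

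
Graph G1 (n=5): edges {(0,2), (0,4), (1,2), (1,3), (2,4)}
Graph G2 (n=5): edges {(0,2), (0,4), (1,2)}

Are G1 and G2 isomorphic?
No, not isomorphic

The graphs are NOT isomorphic.

Counting edges: G1 has 5 edge(s); G2 has 3 edge(s).
Edge count is an isomorphism invariant (a bijection on vertices induces a bijection on edges), so differing edge counts rule out isomorphism.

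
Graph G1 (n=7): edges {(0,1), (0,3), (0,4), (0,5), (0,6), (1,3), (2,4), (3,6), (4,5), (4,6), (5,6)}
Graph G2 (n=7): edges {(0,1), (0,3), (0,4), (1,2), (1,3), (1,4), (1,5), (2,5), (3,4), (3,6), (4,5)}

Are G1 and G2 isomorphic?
Yes, isomorphic

The graphs are isomorphic.
One valid mapping φ: V(G1) → V(G2): 0→1, 1→2, 2→6, 3→5, 4→3, 5→0, 6→4

Verify φ preserves adjacency — for each edge of G1, its image is an edge of G2:
  (0,1) → (φ(0),φ(1)) = (1,2) ∈ E(G2) ✓
  (0,3) → (φ(0),φ(3)) = (1,5) ∈ E(G2) ✓
  (0,4) → (φ(0),φ(4)) = (1,3) ∈ E(G2) ✓
  (0,5) → (φ(0),φ(5)) = (0,1) ∈ E(G2) ✓
  (0,6) → (φ(0),φ(6)) = (1,4) ∈ E(G2) ✓
  (1,3) → (φ(1),φ(3)) = (2,5) ∈ E(G2) ✓
  (2,4) → (φ(2),φ(4)) = (3,6) ∈ E(G2) ✓
  (3,6) → (φ(3),φ(6)) = (4,5) ∈ E(G2) ✓
  (4,5) → (φ(4),φ(5)) = (0,3) ∈ E(G2) ✓
  (4,6) → (φ(4),φ(6)) = (3,4) ∈ E(G2) ✓
  (5,6) → (φ(5),φ(6)) = (0,4) ∈ E(G2) ✓
All 11 edges of G1 map to edges of G2, and |E(G1)| = |E(G2)| = 11, so φ is a bijection on edges as well as vertices. Hence G1 ≅ G2.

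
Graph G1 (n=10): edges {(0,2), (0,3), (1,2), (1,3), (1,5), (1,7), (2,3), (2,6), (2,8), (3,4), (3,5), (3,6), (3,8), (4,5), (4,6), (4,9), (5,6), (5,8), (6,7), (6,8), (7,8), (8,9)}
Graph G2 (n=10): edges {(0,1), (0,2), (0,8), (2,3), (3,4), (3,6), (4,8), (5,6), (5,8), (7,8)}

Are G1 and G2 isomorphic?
No, not isomorphic

The graphs are NOT isomorphic.

Connected components of G1: 1 component(s) with vertex sets [[0, 1, 2, 3, 4, 5, 6, 7, 8, 9]], sizes [10].
Connected components of G2: 2 component(s) with vertex sets [[9], [0, 1, 2, 3, 4, 5, 6, 7, 8]], sizes [1, 9].
The number of connected components (and the multiset of component sizes) is an isomorphism invariant — an isomorphism maps each component of G1 bijectively onto a component of G2. Since G1 has 1 component(s) and G2 has 2, they cannot be isomorphic.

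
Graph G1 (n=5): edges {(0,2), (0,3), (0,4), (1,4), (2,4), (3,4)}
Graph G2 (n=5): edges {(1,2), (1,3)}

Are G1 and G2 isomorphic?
No, not isomorphic

The graphs are NOT isomorphic.

Connected components of G1: 1 component(s) with vertex sets [[0, 1, 2, 3, 4]], sizes [5].
Connected components of G2: 3 component(s) with vertex sets [[0], [4], [1, 2, 3]], sizes [1, 1, 3].
The number of connected components (and the multiset of component sizes) is an isomorphism invariant — an isomorphism maps each component of G1 bijectively onto a component of G2. Since G1 has 1 component(s) and G2 has 3, they cannot be isomorphic.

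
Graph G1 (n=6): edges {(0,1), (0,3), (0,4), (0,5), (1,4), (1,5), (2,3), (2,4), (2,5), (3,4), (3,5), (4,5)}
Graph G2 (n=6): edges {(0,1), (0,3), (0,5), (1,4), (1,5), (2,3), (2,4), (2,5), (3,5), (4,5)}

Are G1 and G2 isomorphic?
No, not isomorphic

The graphs are NOT isomorphic.

Counting edges: G1 has 12 edge(s); G2 has 10 edge(s).
Edge count is an isomorphism invariant (a bijection on vertices induces a bijection on edges), so differing edge counts rule out isomorphism.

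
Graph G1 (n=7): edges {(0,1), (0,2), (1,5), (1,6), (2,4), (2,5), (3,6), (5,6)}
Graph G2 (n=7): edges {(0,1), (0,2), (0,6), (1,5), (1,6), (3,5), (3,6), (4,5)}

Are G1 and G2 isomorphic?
Yes, isomorphic

The graphs are isomorphic.
One valid mapping φ: V(G1) → V(G2): 0→3, 1→6, 2→5, 3→2, 4→4, 5→1, 6→0

Verify φ preserves adjacency — for each edge of G1, its image is an edge of G2:
  (0,1) → (φ(0),φ(1)) = (3,6) ∈ E(G2) ✓
  (0,2) → (φ(0),φ(2)) = (3,5) ∈ E(G2) ✓
  (1,5) → (φ(1),φ(5)) = (1,6) ∈ E(G2) ✓
  (1,6) → (φ(1),φ(6)) = (0,6) ∈ E(G2) ✓
  (2,4) → (φ(2),φ(4)) = (4,5) ∈ E(G2) ✓
  (2,5) → (φ(2),φ(5)) = (1,5) ∈ E(G2) ✓
  (3,6) → (φ(3),φ(6)) = (0,2) ∈ E(G2) ✓
  (5,6) → (φ(5),φ(6)) = (0,1) ∈ E(G2) ✓
All 8 edges of G1 map to edges of G2, and |E(G1)| = |E(G2)| = 8, so φ is a bijection on edges as well as vertices. Hence G1 ≅ G2.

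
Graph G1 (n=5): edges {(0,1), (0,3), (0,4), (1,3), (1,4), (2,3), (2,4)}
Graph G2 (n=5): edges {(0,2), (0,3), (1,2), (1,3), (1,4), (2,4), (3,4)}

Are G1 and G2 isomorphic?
Yes, isomorphic

The graphs are isomorphic.
One valid mapping φ: V(G1) → V(G2): 0→1, 1→4, 2→0, 3→2, 4→3

Verify φ preserves adjacency — for each edge of G1, its image is an edge of G2:
  (0,1) → (φ(0),φ(1)) = (1,4) ∈ E(G2) ✓
  (0,3) → (φ(0),φ(3)) = (1,2) ∈ E(G2) ✓
  (0,4) → (φ(0),φ(4)) = (1,3) ∈ E(G2) ✓
  (1,3) → (φ(1),φ(3)) = (2,4) ∈ E(G2) ✓
  (1,4) → (φ(1),φ(4)) = (3,4) ∈ E(G2) ✓
  (2,3) → (φ(2),φ(3)) = (0,2) ∈ E(G2) ✓
  (2,4) → (φ(2),φ(4)) = (0,3) ∈ E(G2) ✓
All 7 edges of G1 map to edges of G2, and |E(G1)| = |E(G2)| = 7, so φ is a bijection on edges as well as vertices. Hence G1 ≅ G2.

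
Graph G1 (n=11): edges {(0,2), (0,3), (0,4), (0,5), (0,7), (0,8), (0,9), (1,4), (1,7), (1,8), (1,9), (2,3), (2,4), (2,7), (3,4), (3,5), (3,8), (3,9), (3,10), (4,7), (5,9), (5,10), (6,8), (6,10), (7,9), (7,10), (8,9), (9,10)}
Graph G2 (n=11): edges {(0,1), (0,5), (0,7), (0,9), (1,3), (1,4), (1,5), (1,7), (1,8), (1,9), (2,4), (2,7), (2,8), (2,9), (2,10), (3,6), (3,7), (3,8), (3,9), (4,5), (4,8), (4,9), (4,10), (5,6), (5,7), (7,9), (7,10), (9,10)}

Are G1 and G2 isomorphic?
Yes, isomorphic

The graphs are isomorphic.
One valid mapping φ: V(G1) → V(G2): 0→9, 1→8, 2→10, 3→7, 4→2, 5→0, 6→6, 7→4, 8→3, 9→1, 10→5

Verify φ preserves adjacency — for each edge of G1, its image is an edge of G2:
  (0,2) → (φ(0),φ(2)) = (9,10) ∈ E(G2) ✓
  (0,3) → (φ(0),φ(3)) = (7,9) ∈ E(G2) ✓
  (0,4) → (φ(0),φ(4)) = (2,9) ∈ E(G2) ✓
  (0,5) → (φ(0),φ(5)) = (0,9) ∈ E(G2) ✓
  (0,7) → (φ(0),φ(7)) = (4,9) ∈ E(G2) ✓
  (0,8) → (φ(0),φ(8)) = (3,9) ∈ E(G2) ✓
  (0,9) → (φ(0),φ(9)) = (1,9) ∈ E(G2) ✓
  (1,4) → (φ(1),φ(4)) = (2,8) ∈ E(G2) ✓
  (1,7) → (φ(1),φ(7)) = (4,8) ∈ E(G2) ✓
  (1,8) → (φ(1),φ(8)) = (3,8) ∈ E(G2) ✓
  (1,9) → (φ(1),φ(9)) = (1,8) ∈ E(G2) ✓
  (2,3) → (φ(2),φ(3)) = (7,10) ∈ E(G2) ✓
  (2,4) → (φ(2),φ(4)) = (2,10) ∈ E(G2) ✓
  (2,7) → (φ(2),φ(7)) = (4,10) ∈ E(G2) ✓
  (3,4) → (φ(3),φ(4)) = (2,7) ∈ E(G2) ✓
  (3,5) → (φ(3),φ(5)) = (0,7) ∈ E(G2) ✓
  (3,8) → (φ(3),φ(8)) = (3,7) ∈ E(G2) ✓
  (3,9) → (φ(3),φ(9)) = (1,7) ∈ E(G2) ✓
  (3,10) → (φ(3),φ(10)) = (5,7) ∈ E(G2) ✓
  (4,7) → (φ(4),φ(7)) = (2,4) ∈ E(G2) ✓
  (5,9) → (φ(5),φ(9)) = (0,1) ∈ E(G2) ✓
  (5,10) → (φ(5),φ(10)) = (0,5) ∈ E(G2) ✓
  (6,8) → (φ(6),φ(8)) = (3,6) ∈ E(G2) ✓
  (6,10) → (φ(6),φ(10)) = (5,6) ∈ E(G2) ✓
  (7,9) → (φ(7),φ(9)) = (1,4) ∈ E(G2) ✓
  (7,10) → (φ(7),φ(10)) = (4,5) ∈ E(G2) ✓
  (8,9) → (φ(8),φ(9)) = (1,3) ∈ E(G2) ✓
  (9,10) → (φ(9),φ(10)) = (1,5) ∈ E(G2) ✓
All 28 edges of G1 map to edges of G2, and |E(G1)| = |E(G2)| = 28, so φ is a bijection on edges as well as vertices. Hence G1 ≅ G2.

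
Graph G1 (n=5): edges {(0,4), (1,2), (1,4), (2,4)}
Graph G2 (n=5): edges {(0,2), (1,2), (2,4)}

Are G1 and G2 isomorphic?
No, not isomorphic

The graphs are NOT isomorphic.

Counting triangles (3-cliques): G1 has 1, G2 has 0.
Triangle count is an isomorphism invariant, so differing triangle counts rule out isomorphism.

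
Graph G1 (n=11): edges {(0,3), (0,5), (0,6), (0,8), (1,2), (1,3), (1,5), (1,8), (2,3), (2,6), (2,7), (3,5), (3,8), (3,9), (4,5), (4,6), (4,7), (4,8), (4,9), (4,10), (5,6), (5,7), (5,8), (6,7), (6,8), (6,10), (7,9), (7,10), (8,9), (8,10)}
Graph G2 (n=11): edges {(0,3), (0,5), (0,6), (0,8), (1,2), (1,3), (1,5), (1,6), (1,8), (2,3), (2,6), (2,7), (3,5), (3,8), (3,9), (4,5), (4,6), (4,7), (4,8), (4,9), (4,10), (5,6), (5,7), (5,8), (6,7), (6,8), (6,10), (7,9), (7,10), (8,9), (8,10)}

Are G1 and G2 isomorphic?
No, not isomorphic

The graphs are NOT isomorphic.

Counting edges: G1 has 30 edge(s); G2 has 31 edge(s).
Edge count is an isomorphism invariant (a bijection on vertices induces a bijection on edges), so differing edge counts rule out isomorphism.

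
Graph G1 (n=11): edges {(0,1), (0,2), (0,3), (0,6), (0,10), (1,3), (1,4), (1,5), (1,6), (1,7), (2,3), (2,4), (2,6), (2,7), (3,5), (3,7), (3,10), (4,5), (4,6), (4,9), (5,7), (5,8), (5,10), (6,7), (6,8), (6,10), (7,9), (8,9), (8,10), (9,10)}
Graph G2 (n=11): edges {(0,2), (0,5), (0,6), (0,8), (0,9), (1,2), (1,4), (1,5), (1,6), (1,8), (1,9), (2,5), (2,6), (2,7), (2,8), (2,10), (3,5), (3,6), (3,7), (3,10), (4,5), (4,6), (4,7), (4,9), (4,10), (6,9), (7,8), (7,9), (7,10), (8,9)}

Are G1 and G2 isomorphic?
Yes, isomorphic

The graphs are isomorphic.
One valid mapping φ: V(G1) → V(G2): 0→8, 1→1, 2→0, 3→9, 4→5, 5→4, 6→2, 7→6, 8→10, 9→3, 10→7

Verify φ preserves adjacency — for each edge of G1, its image is an edge of G2:
  (0,1) → (φ(0),φ(1)) = (1,8) ∈ E(G2) ✓
  (0,2) → (φ(0),φ(2)) = (0,8) ∈ E(G2) ✓
  (0,3) → (φ(0),φ(3)) = (8,9) ∈ E(G2) ✓
  (0,6) → (φ(0),φ(6)) = (2,8) ∈ E(G2) ✓
  (0,10) → (φ(0),φ(10)) = (7,8) ∈ E(G2) ✓
  (1,3) → (φ(1),φ(3)) = (1,9) ∈ E(G2) ✓
  (1,4) → (φ(1),φ(4)) = (1,5) ∈ E(G2) ✓
  (1,5) → (φ(1),φ(5)) = (1,4) ∈ E(G2) ✓
  (1,6) → (φ(1),φ(6)) = (1,2) ∈ E(G2) ✓
  (1,7) → (φ(1),φ(7)) = (1,6) ∈ E(G2) ✓
  (2,3) → (φ(2),φ(3)) = (0,9) ∈ E(G2) ✓
  (2,4) → (φ(2),φ(4)) = (0,5) ∈ E(G2) ✓
  (2,6) → (φ(2),φ(6)) = (0,2) ∈ E(G2) ✓
  (2,7) → (φ(2),φ(7)) = (0,6) ∈ E(G2) ✓
  (3,5) → (φ(3),φ(5)) = (4,9) ∈ E(G2) ✓
  (3,7) → (φ(3),φ(7)) = (6,9) ∈ E(G2) ✓
  (3,10) → (φ(3),φ(10)) = (7,9) ∈ E(G2) ✓
  (4,5) → (φ(4),φ(5)) = (4,5) ∈ E(G2) ✓
  (4,6) → (φ(4),φ(6)) = (2,5) ∈ E(G2) ✓
  (4,9) → (φ(4),φ(9)) = (3,5) ∈ E(G2) ✓
  (5,7) → (φ(5),φ(7)) = (4,6) ∈ E(G2) ✓
  (5,8) → (φ(5),φ(8)) = (4,10) ∈ E(G2) ✓
  (5,10) → (φ(5),φ(10)) = (4,7) ∈ E(G2) ✓
  (6,7) → (φ(6),φ(7)) = (2,6) ∈ E(G2) ✓
  (6,8) → (φ(6),φ(8)) = (2,10) ∈ E(G2) ✓
  (6,10) → (φ(6),φ(10)) = (2,7) ∈ E(G2) ✓
  (7,9) → (φ(7),φ(9)) = (3,6) ∈ E(G2) ✓
  (8,9) → (φ(8),φ(9)) = (3,10) ∈ E(G2) ✓
  (8,10) → (φ(8),φ(10)) = (7,10) ∈ E(G2) ✓
  (9,10) → (φ(9),φ(10)) = (3,7) ∈ E(G2) ✓
All 30 edges of G1 map to edges of G2, and |E(G1)| = |E(G2)| = 30, so φ is a bijection on edges as well as vertices. Hence G1 ≅ G2.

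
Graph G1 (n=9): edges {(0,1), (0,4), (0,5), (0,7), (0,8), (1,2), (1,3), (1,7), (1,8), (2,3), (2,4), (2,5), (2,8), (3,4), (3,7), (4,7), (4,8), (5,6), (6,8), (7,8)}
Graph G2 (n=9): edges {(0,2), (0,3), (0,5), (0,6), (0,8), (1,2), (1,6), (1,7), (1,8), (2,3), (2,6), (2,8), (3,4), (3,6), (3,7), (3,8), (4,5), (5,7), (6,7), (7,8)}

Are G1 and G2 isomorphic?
Yes, isomorphic

The graphs are isomorphic.
One valid mapping φ: V(G1) → V(G2): 0→0, 1→6, 2→7, 3→1, 4→8, 5→5, 6→4, 7→2, 8→3

Verify φ preserves adjacency — for each edge of G1, its image is an edge of G2:
  (0,1) → (φ(0),φ(1)) = (0,6) ∈ E(G2) ✓
  (0,4) → (φ(0),φ(4)) = (0,8) ∈ E(G2) ✓
  (0,5) → (φ(0),φ(5)) = (0,5) ∈ E(G2) ✓
  (0,7) → (φ(0),φ(7)) = (0,2) ∈ E(G2) ✓
  (0,8) → (φ(0),φ(8)) = (0,3) ∈ E(G2) ✓
  (1,2) → (φ(1),φ(2)) = (6,7) ∈ E(G2) ✓
  (1,3) → (φ(1),φ(3)) = (1,6) ∈ E(G2) ✓
  (1,7) → (φ(1),φ(7)) = (2,6) ∈ E(G2) ✓
  (1,8) → (φ(1),φ(8)) = (3,6) ∈ E(G2) ✓
  (2,3) → (φ(2),φ(3)) = (1,7) ∈ E(G2) ✓
  (2,4) → (φ(2),φ(4)) = (7,8) ∈ E(G2) ✓
  (2,5) → (φ(2),φ(5)) = (5,7) ∈ E(G2) ✓
  (2,8) → (φ(2),φ(8)) = (3,7) ∈ E(G2) ✓
  (3,4) → (φ(3),φ(4)) = (1,8) ∈ E(G2) ✓
  (3,7) → (φ(3),φ(7)) = (1,2) ∈ E(G2) ✓
  (4,7) → (φ(4),φ(7)) = (2,8) ∈ E(G2) ✓
  (4,8) → (φ(4),φ(8)) = (3,8) ∈ E(G2) ✓
  (5,6) → (φ(5),φ(6)) = (4,5) ∈ E(G2) ✓
  (6,8) → (φ(6),φ(8)) = (3,4) ∈ E(G2) ✓
  (7,8) → (φ(7),φ(8)) = (2,3) ∈ E(G2) ✓
All 20 edges of G1 map to edges of G2, and |E(G1)| = |E(G2)| = 20, so φ is a bijection on edges as well as vertices. Hence G1 ≅ G2.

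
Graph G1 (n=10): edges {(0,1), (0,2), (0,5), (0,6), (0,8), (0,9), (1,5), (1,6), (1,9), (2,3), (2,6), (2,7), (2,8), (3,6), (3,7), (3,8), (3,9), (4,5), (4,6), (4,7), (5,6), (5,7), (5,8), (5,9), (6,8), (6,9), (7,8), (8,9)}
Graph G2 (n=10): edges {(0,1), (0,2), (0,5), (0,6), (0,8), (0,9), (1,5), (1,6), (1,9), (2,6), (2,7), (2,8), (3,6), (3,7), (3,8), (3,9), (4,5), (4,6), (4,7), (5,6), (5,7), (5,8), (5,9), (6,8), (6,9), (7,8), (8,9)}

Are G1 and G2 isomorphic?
No, not isomorphic

The graphs are NOT isomorphic.

Counting edges: G1 has 28 edge(s); G2 has 27 edge(s).
Edge count is an isomorphism invariant (a bijection on vertices induces a bijection on edges), so differing edge counts rule out isomorphism.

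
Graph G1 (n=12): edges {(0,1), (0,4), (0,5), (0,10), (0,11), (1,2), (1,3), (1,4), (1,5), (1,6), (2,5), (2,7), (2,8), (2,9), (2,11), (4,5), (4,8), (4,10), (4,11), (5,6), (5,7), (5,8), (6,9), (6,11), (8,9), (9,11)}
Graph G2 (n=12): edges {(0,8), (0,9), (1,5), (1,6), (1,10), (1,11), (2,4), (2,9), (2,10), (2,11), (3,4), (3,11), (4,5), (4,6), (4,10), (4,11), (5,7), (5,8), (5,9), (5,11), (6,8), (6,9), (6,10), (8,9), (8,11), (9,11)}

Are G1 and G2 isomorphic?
Yes, isomorphic

The graphs are isomorphic.
One valid mapping φ: V(G1) → V(G2): 0→8, 1→5, 2→4, 3→7, 4→9, 5→11, 6→1, 7→3, 8→2, 9→10, 10→0, 11→6

Verify φ preserves adjacency — for each edge of G1, its image is an edge of G2:
  (0,1) → (φ(0),φ(1)) = (5,8) ∈ E(G2) ✓
  (0,4) → (φ(0),φ(4)) = (8,9) ∈ E(G2) ✓
  (0,5) → (φ(0),φ(5)) = (8,11) ∈ E(G2) ✓
  (0,10) → (φ(0),φ(10)) = (0,8) ∈ E(G2) ✓
  (0,11) → (φ(0),φ(11)) = (6,8) ∈ E(G2) ✓
  (1,2) → (φ(1),φ(2)) = (4,5) ∈ E(G2) ✓
  (1,3) → (φ(1),φ(3)) = (5,7) ∈ E(G2) ✓
  (1,4) → (φ(1),φ(4)) = (5,9) ∈ E(G2) ✓
  (1,5) → (φ(1),φ(5)) = (5,11) ∈ E(G2) ✓
  (1,6) → (φ(1),φ(6)) = (1,5) ∈ E(G2) ✓
  (2,5) → (φ(2),φ(5)) = (4,11) ∈ E(G2) ✓
  (2,7) → (φ(2),φ(7)) = (3,4) ∈ E(G2) ✓
  (2,8) → (φ(2),φ(8)) = (2,4) ∈ E(G2) ✓
  (2,9) → (φ(2),φ(9)) = (4,10) ∈ E(G2) ✓
  (2,11) → (φ(2),φ(11)) = (4,6) ∈ E(G2) ✓
  (4,5) → (φ(4),φ(5)) = (9,11) ∈ E(G2) ✓
  (4,8) → (φ(4),φ(8)) = (2,9) ∈ E(G2) ✓
  (4,10) → (φ(4),φ(10)) = (0,9) ∈ E(G2) ✓
  (4,11) → (φ(4),φ(11)) = (6,9) ∈ E(G2) ✓
  (5,6) → (φ(5),φ(6)) = (1,11) ∈ E(G2) ✓
  (5,7) → (φ(5),φ(7)) = (3,11) ∈ E(G2) ✓
  (5,8) → (φ(5),φ(8)) = (2,11) ∈ E(G2) ✓
  (6,9) → (φ(6),φ(9)) = (1,10) ∈ E(G2) ✓
  (6,11) → (φ(6),φ(11)) = (1,6) ∈ E(G2) ✓
  (8,9) → (φ(8),φ(9)) = (2,10) ∈ E(G2) ✓
  (9,11) → (φ(9),φ(11)) = (6,10) ∈ E(G2) ✓
All 26 edges of G1 map to edges of G2, and |E(G1)| = |E(G2)| = 26, so φ is a bijection on edges as well as vertices. Hence G1 ≅ G2.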